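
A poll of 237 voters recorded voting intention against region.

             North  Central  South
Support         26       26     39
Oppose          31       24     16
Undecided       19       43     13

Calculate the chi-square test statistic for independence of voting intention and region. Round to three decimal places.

24.490

Row totals: 91, 71, 75. Column totals: 76, 93, 68. Grand total N = 237.
Expected counts (row total × column total / N):
  Support, North: 91×76/237 = 29.1814
  Support, Central: 91×93/237 = 35.7089
  Support, South: 91×68/237 = 26.1097
  Oppose, North: 71×76/237 = 22.7679
  Oppose, Central: 71×93/237 = 27.8608
  Oppose, South: 71×68/237 = 20.3713
  Undecided, North: 75×76/237 = 24.0506
  Undecided, Central: 75×93/237 = 29.4304
  Undecided, South: 75×68/237 = 21.5190
Contributions (O − E)²/E:
  (26 − 29.1814)²/29.1814 = 0.3468
  (26 − 35.7089)²/35.7089 = 2.6398
  (39 − 26.1097)²/26.1097 = 6.3639
  (31 − 22.7679)²/22.7679 = 2.9764
  (24 − 27.8608)²/27.8608 = 0.5350
  (16 − 20.3713)²/20.3713 = 0.9380
  (19 − 24.0506)²/24.0506 = 1.0606
  (43 − 29.4304)²/29.4304 = 6.2566
  (13 − 21.5190)²/21.5190 = 3.3725
χ² = 0.3468 + 2.6398 + 6.3639 + 2.9764 + 0.5350 + 0.9380 + 1.0606 + 6.2566 + 3.3725 = 24.490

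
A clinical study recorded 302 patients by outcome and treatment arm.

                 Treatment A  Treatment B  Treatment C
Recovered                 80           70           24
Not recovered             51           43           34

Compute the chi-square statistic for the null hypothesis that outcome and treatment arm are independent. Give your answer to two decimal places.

Row totals: 174, 128. Column totals: 131, 113, 58. Grand total N = 302.
Expected counts (row total × column total / N):
  Recovered, Treatment A: 174×131/302 = 75.477
  Recovered, Treatment B: 174×113/302 = 65.106
  Recovered, Treatment C: 174×58/302 = 33.417
  Not recovered, Treatment A: 128×131/302 = 55.523
  Not recovered, Treatment B: 128×113/302 = 47.894
  Not recovered, Treatment C: 128×58/302 = 24.583
Contributions (O − E)²/E:
  (80 − 75.477)²/75.477 = 0.2710
  (70 − 65.106)²/65.106 = 0.3679
  (24 − 33.417)²/33.417 = 2.6537
  (51 − 55.523)²/55.523 = 0.3685
  (43 − 47.894)²/47.894 = 0.5001
  (34 − 24.583)²/24.583 = 3.6074
χ² = 0.2710 + 0.3679 + 2.6537 + 0.3685 + 0.5001 + 3.6074 = 7.77

7.77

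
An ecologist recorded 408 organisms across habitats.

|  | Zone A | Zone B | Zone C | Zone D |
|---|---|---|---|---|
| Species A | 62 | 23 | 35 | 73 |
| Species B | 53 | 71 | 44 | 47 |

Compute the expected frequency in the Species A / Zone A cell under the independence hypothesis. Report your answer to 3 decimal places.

54.400

Row total (Species A) = 193; column total (Zone A) = 115; grand total N = 408.
Expected count = (row total × column total) / N = 193 × 115 / 408 = 54.400.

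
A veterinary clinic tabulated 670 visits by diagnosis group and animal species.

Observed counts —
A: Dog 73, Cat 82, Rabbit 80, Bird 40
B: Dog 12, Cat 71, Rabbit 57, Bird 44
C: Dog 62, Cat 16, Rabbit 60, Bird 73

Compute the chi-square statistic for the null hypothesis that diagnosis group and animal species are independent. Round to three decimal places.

Row totals: 275, 184, 211. Column totals: 147, 169, 197, 157. Grand total N = 670.
Expected counts (row total × column total / N):
  A, Dog: 275×147/670 = 60.33582
  A, Cat: 275×169/670 = 69.36567
  A, Rabbit: 275×197/670 = 80.85821
  A, Bird: 275×157/670 = 64.44030
  B, Dog: 184×147/670 = 40.37015
  B, Cat: 184×169/670 = 46.41194
  B, Rabbit: 184×197/670 = 54.10149
  B, Bird: 184×157/670 = 43.11642
  C, Dog: 211×147/670 = 46.29403
  C, Cat: 211×169/670 = 53.22239
  C, Rabbit: 211×197/670 = 62.04030
  C, Bird: 211×157/670 = 49.44328
Contributions (O − E)²/E:
  (73 − 60.33582)²/60.33582 = 2.6581
  (82 − 69.36567)²/69.36567 = 2.3012
  (80 − 80.85821)²/80.85821 = 0.0091
  (40 − 64.44030)²/64.44030 = 9.2695
  (12 − 40.37015)²/40.37015 = 19.9371
  (71 − 46.41194)²/46.41194 = 13.0262
  (57 − 54.10149)²/54.10149 = 0.1553
  (44 − 43.11642)²/43.11642 = 0.0181
  (62 − 46.29403)²/46.29403 = 5.3285
  (16 − 53.22239)²/53.22239 = 26.0324
  (60 − 62.04030)²/62.04030 = 0.0671
  (73 − 49.44328)²/49.44328 = 11.2233
χ² = 2.6581 + 2.3012 + 0.0091 + 9.2695 + 19.9371 + 13.0262 + 0.1553 + 0.0181 + 5.3285 + 26.0324 + 0.0671 + 11.2233 = 90.026

90.026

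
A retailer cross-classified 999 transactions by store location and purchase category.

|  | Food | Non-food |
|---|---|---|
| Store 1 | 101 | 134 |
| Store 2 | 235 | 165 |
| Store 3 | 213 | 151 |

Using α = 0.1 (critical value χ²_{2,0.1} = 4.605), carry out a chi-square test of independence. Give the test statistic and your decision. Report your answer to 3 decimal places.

17.809; reject H₀

Row totals: 235, 400, 364. Column totals: 549, 450. Grand total N = 999.
Expected counts (row total × column total / N):
  Store 1, Food: 235×549/999 = 129.1441
  Store 1, Non-food: 235×450/999 = 105.8559
  Store 2, Food: 400×549/999 = 219.8198
  Store 2, Non-food: 400×450/999 = 180.1802
  Store 3, Food: 364×549/999 = 200.0360
  Store 3, Non-food: 364×450/999 = 163.9640
Contributions (O − E)²/E:
  (101 − 129.1441)²/129.1441 = 6.1334
  (134 − 105.8559)²/105.8559 = 7.4827
  (235 − 219.8198)²/219.8198 = 1.0483
  (165 − 180.1802)²/180.1802 = 1.2789
  (213 − 200.0360)²/200.0360 = 0.8402
  (151 − 163.9640)²/163.9640 = 1.0250
χ² = 6.1334 + 7.4827 + 1.0483 + 1.2789 + 0.8402 + 1.0250 = 17.809
df = (3−1)(2−1) = 2. Since 17.809 > 4.605, reject the null hypothesis of independence at α = 0.1.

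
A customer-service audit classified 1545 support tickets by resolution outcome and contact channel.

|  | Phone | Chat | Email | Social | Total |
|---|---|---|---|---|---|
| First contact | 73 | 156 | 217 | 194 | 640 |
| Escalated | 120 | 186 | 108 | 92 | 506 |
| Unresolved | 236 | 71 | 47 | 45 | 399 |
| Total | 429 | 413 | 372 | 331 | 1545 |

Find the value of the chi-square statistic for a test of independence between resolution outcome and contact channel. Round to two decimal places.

Grand total N = 1545.
Expected counts (row total × column total / N):
  First contact, Phone: 640×429/1545 = 177.7087
  First contact, Chat: 640×413/1545 = 171.0809
  First contact, Email: 640×372/1545 = 154.0971
  First contact, Social: 640×331/1545 = 137.1133
  Escalated, Phone: 506×429/1545 = 140.5010
  Escalated, Chat: 506×413/1545 = 135.2608
  Escalated, Email: 506×372/1545 = 121.8330
  Escalated, Social: 506×331/1545 = 108.4052
  Unresolved, Phone: 399×429/1545 = 110.7903
  Unresolved, Chat: 399×413/1545 = 106.6583
  Unresolved, Email: 399×372/1545 = 96.0699
  Unresolved, Social: 399×331/1545 = 85.4816
Contributions (O − E)²/E:
  (73 − 177.7087)²/177.7087 = 61.6960
  (156 − 171.0809)²/171.0809 = 1.3294
  (217 − 154.0971)²/154.0971 = 25.6772
  (194 − 137.1133)²/137.1133 = 23.6016
  (120 − 140.5010)²/140.5010 = 2.9914
  (186 − 135.2608)²/135.2608 = 19.0334
  (108 − 121.8330)²/121.8330 = 1.5706
  (92 − 108.4052)²/108.4052 = 2.4826
  (236 − 110.7903)²/110.7903 = 141.5058
  (71 − 106.6583)²/106.6583 = 11.9214
  (47 − 96.0699)²/96.0699 = 25.0636
  (45 − 85.4816)²/85.4816 = 19.1709
χ² = 61.6960 + 1.3294 + 25.6772 + 23.6016 + 2.9914 + 19.0334 + 1.5706 + 2.4826 + 141.5058 + 11.9214 + 25.0636 + 19.1709 = 336.04

336.04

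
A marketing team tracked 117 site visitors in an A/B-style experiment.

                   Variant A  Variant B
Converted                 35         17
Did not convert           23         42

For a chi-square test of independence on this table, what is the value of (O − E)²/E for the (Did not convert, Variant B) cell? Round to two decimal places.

Row total (Did not convert) = 65; column total (Variant B) = 59; N = 117.
Expected count E = 65 × 59 / 117 = 32.778.
Contribution = (O − E)²/E = (42 − 32.778)² / 32.778 = 2.59.

2.59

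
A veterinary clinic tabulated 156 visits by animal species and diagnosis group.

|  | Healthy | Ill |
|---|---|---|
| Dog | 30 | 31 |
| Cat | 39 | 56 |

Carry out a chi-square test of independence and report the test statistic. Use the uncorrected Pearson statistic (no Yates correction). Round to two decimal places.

0.99

Row totals: 61, 95. Column totals: 69, 87. Grand total N = 156.
Expected counts (row total × column total / N):
  Dog, Healthy: 61×69/156 = 26.981
  Dog, Ill: 61×87/156 = 34.019
  Cat, Healthy: 95×69/156 = 42.019
  Cat, Ill: 95×87/156 = 52.981
Contributions (O − E)²/E:
  (30 − 26.981)²/26.981 = 0.3378
  (31 − 34.019)²/34.019 = 0.2679
  (39 − 42.019)²/42.019 = 0.2169
  (56 − 52.981)²/52.981 = 0.1720
χ² = 0.3378 + 0.2679 + 0.2169 + 0.1720 = 0.99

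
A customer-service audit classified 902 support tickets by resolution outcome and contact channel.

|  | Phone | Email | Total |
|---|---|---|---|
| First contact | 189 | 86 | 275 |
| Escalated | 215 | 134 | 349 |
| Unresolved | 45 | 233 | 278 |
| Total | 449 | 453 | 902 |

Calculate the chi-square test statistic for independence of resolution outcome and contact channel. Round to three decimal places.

184.500

Grand total N = 902.
Expected counts (row total × column total / N):
  First contact, Phone: 275×449/902 = 136.8902
  First contact, Email: 275×453/902 = 138.1098
  Escalated, Phone: 349×449/902 = 173.7262
  Escalated, Email: 349×453/902 = 175.2738
  Unresolved, Phone: 278×449/902 = 138.3836
  Unresolved, Email: 278×453/902 = 139.6164
Contributions (O − E)²/E:
  (189 − 136.8902)²/136.8902 = 19.8366
  (86 − 138.1098)²/138.1098 = 19.6614
  (215 − 173.7262)²/173.7262 = 9.8058
  (134 − 175.2738)²/175.2738 = 9.7192
  (45 − 138.3836)²/138.3836 = 63.0168
  (233 − 139.6164)²/139.6164 = 62.4604
χ² = 19.8366 + 19.6614 + 9.8058 + 9.7192 + 63.0168 + 62.4604 = 184.500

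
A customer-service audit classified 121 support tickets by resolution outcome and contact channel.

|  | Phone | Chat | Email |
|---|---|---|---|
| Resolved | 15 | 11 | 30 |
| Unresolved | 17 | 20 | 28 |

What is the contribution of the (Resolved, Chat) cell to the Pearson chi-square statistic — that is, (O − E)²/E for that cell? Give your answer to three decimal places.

Row total (Resolved) = 56; column total (Chat) = 31; N = 121.
Expected count E = 56 × 31 / 121 = 14.3471.
Contribution = (O − E)²/E = (11 − 14.3471)² / 14.3471 = 0.781.

0.781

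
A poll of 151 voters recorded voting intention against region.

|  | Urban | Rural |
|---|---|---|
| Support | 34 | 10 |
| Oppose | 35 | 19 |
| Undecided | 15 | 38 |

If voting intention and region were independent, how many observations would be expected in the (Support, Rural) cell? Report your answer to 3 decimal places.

Row total (Support) = 44; column total (Rural) = 67; grand total N = 151.
Expected count = (row total × column total) / N = 44 × 67 / 151 = 19.523.

19.523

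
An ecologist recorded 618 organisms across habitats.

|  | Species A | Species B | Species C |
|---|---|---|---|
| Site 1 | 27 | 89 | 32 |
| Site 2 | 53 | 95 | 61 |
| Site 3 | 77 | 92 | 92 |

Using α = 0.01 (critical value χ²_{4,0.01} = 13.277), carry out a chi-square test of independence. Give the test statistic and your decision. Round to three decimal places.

Row totals: 148, 209, 261. Column totals: 157, 276, 185. Grand total N = 618.
Expected counts (row total × column total / N):
  Site 1, Species A: 148×157/618 = 37.5987
  Site 1, Species B: 148×276/618 = 66.0971
  Site 1, Species C: 148×185/618 = 44.3042
  Site 2, Species A: 209×157/618 = 53.0955
  Site 2, Species B: 209×276/618 = 93.3398
  Site 2, Species C: 209×185/618 = 62.5647
  Site 3, Species A: 261×157/618 = 66.3058
  Site 3, Species B: 261×276/618 = 116.5631
  Site 3, Species C: 261×185/618 = 78.1311
Contributions (O − E)²/E:
  (27 − 37.5987)²/37.5987 = 2.9877
  (89 − 66.0971)²/66.0971 = 7.9359
  (32 − 44.3042)²/44.3042 = 3.4171
  (53 − 53.0955)²/53.0955 = 0.0002
  (95 − 93.3398)²/93.3398 = 0.0295
  (61 − 62.5647)²/62.5647 = 0.0391
  (77 − 66.3058)²/66.3058 = 1.7248
  (92 − 116.5631)²/116.5631 = 5.1761
  (92 − 78.1311)²/78.1311 = 2.4618
χ² = 2.9877 + 7.9359 + 3.4171 + 0.0002 + 0.0295 + 0.0391 + 1.7248 + 5.1761 + 2.4618 = 23.772
df = (3−1)(3−1) = 4. Since 23.772 > 13.277, reject the null hypothesis of independence at α = 0.01.

23.772; reject H₀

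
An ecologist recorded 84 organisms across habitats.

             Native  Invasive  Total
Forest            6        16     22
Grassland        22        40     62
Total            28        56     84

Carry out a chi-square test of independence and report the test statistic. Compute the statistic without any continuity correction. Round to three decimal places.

0.493

Grand total N = 84.
Expected counts (row total × column total / N):
  Forest, Native: 22×28/84 = 7.3333
  Forest, Invasive: 22×56/84 = 14.6667
  Grassland, Native: 62×28/84 = 20.6667
  Grassland, Invasive: 62×56/84 = 41.3333
Contributions (O − E)²/E:
  (6 − 7.3333)²/7.3333 = 0.2424
  (16 − 14.6667)²/14.6667 = 0.1212
  (22 − 20.6667)²/20.6667 = 0.0860
  (40 − 41.3333)²/41.3333 = 0.0430
χ² = 0.2424 + 0.1212 + 0.0860 + 0.0430 = 0.493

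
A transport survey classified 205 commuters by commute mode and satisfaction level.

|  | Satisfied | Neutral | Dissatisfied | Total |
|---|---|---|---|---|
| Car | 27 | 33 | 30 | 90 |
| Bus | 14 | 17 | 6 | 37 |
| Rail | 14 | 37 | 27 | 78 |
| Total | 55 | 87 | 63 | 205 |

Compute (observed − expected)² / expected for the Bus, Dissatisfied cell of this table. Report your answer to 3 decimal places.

Row total (Bus) = 37; column total (Dissatisfied) = 63; N = 205.
Expected count E = 37 × 63 / 205 = 11.3707.
Contribution = (O − E)²/E = (6 − 11.3707)² / 11.3707 = 2.537.

2.537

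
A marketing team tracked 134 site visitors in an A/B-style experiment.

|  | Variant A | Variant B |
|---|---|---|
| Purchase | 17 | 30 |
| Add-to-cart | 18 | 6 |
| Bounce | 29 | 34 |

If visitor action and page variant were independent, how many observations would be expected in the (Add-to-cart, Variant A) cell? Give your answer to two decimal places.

11.46

Row total (Add-to-cart) = 24; column total (Variant A) = 64; grand total N = 134.
Expected count = (row total × column total) / N = 24 × 64 / 134 = 11.46.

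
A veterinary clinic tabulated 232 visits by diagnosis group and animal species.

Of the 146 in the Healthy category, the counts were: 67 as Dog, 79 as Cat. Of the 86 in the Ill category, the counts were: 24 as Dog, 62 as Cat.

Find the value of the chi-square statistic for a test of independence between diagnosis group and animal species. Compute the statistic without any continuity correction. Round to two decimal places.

Row totals: 146, 86. Column totals: 91, 141. Grand total N = 232.
Expected counts (row total × column total / N):
  Healthy, Dog: 146×91/232 = 57.267
  Healthy, Cat: 146×141/232 = 88.733
  Ill, Dog: 86×91/232 = 33.733
  Ill, Cat: 86×141/232 = 52.267
Contributions (O − E)²/E:
  (67 − 57.267)²/57.267 = 1.6542
  (79 − 88.733)²/88.733 = 1.0676
  (24 − 33.733)²/33.733 = 2.8083
  (62 − 52.267)²/52.267 = 1.8124
χ² = 1.6542 + 1.0676 + 2.8083 + 1.8124 = 7.34

7.34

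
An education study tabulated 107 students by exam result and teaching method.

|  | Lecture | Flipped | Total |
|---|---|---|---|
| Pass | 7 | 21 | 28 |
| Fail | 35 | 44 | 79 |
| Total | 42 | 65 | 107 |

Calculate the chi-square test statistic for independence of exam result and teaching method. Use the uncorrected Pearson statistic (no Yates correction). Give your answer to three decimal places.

3.231

Grand total N = 107.
Expected counts (row total × column total / N):
  Pass, Lecture: 28×42/107 = 10.9907
  Pass, Flipped: 28×65/107 = 17.0093
  Fail, Lecture: 79×42/107 = 31.0093
  Fail, Flipped: 79×65/107 = 47.9907
Contributions (O − E)²/E:
  (7 − 10.9907)²/10.9907 = 1.4490
  (21 − 17.0093)²/17.0093 = 0.9363
  (35 − 31.0093)²/31.0093 = 0.5136
  (44 − 47.9907)²/47.9907 = 0.3318
χ² = 1.4490 + 0.9363 + 0.5136 + 0.3318 = 3.231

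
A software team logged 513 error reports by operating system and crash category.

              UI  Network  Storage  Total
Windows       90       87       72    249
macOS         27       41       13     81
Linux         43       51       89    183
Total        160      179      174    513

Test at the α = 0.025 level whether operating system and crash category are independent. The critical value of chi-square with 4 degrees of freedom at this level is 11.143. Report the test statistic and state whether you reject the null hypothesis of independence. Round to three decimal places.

35.025; reject H₀

Grand total N = 513.
Expected counts (row total × column total / N):
  Windows, UI: 249×160/513 = 77.6608
  Windows, Network: 249×179/513 = 86.8830
  Windows, Storage: 249×174/513 = 84.4561
  macOS, UI: 81×160/513 = 25.2632
  macOS, Network: 81×179/513 = 28.2632
  macOS, Storage: 81×174/513 = 27.4737
  Linux, UI: 183×160/513 = 57.0760
  Linux, Network: 183×179/513 = 63.8538
  Linux, Storage: 183×174/513 = 62.0702
Contributions (O − E)²/E:
  (90 − 77.6608)²/77.6608 = 1.9605
  (87 − 86.8830)²/86.8830 = 0.0002
  (72 − 84.4561)²/84.4561 = 1.8371
  (27 − 25.2632)²/25.2632 = 0.1194
  (41 − 28.2632)²/28.2632 = 5.7398
  (13 − 27.4737)²/27.4737 = 7.6250
  (43 − 57.0760)²/57.0760 = 3.4714
  (51 − 63.8538)²/63.8538 = 2.5875
  (89 − 62.0702)²/62.0702 = 11.6838
χ² = 1.9605 + 0.0002 + 1.8371 + 0.1194 + 5.7398 + 7.6250 + 3.4714 + 2.5875 + 11.6838 = 35.025
df = (3−1)(3−1) = 4. Since 35.025 > 11.143, reject the null hypothesis of independence at α = 0.025.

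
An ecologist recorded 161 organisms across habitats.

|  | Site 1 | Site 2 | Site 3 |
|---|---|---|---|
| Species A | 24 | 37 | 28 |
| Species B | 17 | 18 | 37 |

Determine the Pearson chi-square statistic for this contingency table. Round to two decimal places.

Row totals: 89, 72. Column totals: 41, 55, 65. Grand total N = 161.
Expected counts (row total × column total / N):
  Species A, Site 1: 89×41/161 = 22.665
  Species A, Site 2: 89×55/161 = 30.404
  Species A, Site 3: 89×65/161 = 35.932
  Species B, Site 1: 72×41/161 = 18.335
  Species B, Site 2: 72×55/161 = 24.596
  Species B, Site 3: 72×65/161 = 29.068
Contributions (O − E)²/E:
  (24 − 22.665)²/22.665 = 0.0786
  (37 − 30.404)²/30.404 = 1.4310
  (28 − 35.932)²/35.932 = 1.7510
  (17 − 18.335)²/18.335 = 0.0972
  (18 − 24.596)²/24.596 = 1.7689
  (37 − 29.068)²/29.068 = 2.1645
χ² = 0.0786 + 1.4310 + 1.7510 + 0.0972 + 1.7689 + 2.1645 = 7.29

7.29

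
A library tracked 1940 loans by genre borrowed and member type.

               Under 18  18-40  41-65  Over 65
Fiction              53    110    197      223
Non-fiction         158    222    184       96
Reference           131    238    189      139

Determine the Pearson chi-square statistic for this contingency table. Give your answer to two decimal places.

156.39

Row totals: 583, 660, 697. Column totals: 342, 570, 570, 458. Grand total N = 1940.
Expected counts (row total × column total / N):
  Fiction, Under 18: 583×342/1940 = 102.776
  Fiction, 18-40: 583×570/1940 = 171.294
  Fiction, 41-65: 583×570/1940 = 171.294
  Fiction, Over 65: 583×458/1940 = 137.636
  Non-fiction, Under 18: 660×342/1940 = 116.351
  Non-fiction, 18-40: 660×570/1940 = 193.918
  Non-fiction, 41-65: 660×570/1940 = 193.918
  Non-fiction, Over 65: 660×458/1940 = 155.814
  Reference, Under 18: 697×342/1940 = 122.873
  Reference, 18-40: 697×570/1940 = 204.789
  Reference, 41-65: 697×570/1940 = 204.789
  Reference, Over 65: 697×458/1940 = 164.549
Contributions (O − E)²/E:
  (53 − 102.776)²/102.776 = 24.1073
  (110 − 171.294)²/171.294 = 21.9328
  (197 − 171.294)²/171.294 = 3.8577
  (223 − 137.636)²/137.636 = 52.9441
  (158 − 116.351)²/116.351 = 14.9087
  (222 − 193.918)²/193.918 = 4.0667
  (184 − 193.918)²/193.918 = 0.5073
  (96 − 155.814)²/155.814 = 22.9614
  (131 − 122.873)²/122.873 = 0.5375
  (238 − 204.789)²/204.789 = 5.3859
  (189 − 204.789)²/204.789 = 1.2173
  (139 − 164.549)²/164.549 = 3.9669
χ² = 24.1073 + 21.9328 + 3.8577 + 52.9441 + 14.9087 + 4.0667 + 0.5073 + 22.9614 + 0.5375 + 5.3859 + 1.2173 + 3.9669 = 156.39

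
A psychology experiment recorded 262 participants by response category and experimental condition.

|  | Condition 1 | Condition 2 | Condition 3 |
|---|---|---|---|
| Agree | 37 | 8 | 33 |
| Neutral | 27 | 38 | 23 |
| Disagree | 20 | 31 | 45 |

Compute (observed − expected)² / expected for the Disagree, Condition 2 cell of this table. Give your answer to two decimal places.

0.28

Row total (Disagree) = 96; column total (Condition 2) = 77; N = 262.
Expected count E = 96 × 77 / 262 = 28.214.
Contribution = (O − E)²/E = (31 − 28.214)² / 28.214 = 0.28.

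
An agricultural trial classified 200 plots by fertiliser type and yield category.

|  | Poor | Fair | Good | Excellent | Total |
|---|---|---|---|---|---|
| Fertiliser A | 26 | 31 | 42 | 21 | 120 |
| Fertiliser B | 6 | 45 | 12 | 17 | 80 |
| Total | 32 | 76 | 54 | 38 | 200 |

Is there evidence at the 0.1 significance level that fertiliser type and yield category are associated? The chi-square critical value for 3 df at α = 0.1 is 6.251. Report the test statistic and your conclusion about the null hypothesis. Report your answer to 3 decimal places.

25.174; reject H₀

Grand total N = 200.
Expected counts (row total × column total / N):
  Fertiliser A, Poor: 120×32/200 = 19.2000
  Fertiliser A, Fair: 120×76/200 = 45.6000
  Fertiliser A, Good: 120×54/200 = 32.4000
  Fertiliser A, Excellent: 120×38/200 = 22.8000
  Fertiliser B, Poor: 80×32/200 = 12.8000
  Fertiliser B, Fair: 80×76/200 = 30.4000
  Fertiliser B, Good: 80×54/200 = 21.6000
  Fertiliser B, Excellent: 80×38/200 = 15.2000
Contributions (O − E)²/E:
  (26 − 19.2000)²/19.2000 = 2.4083
  (31 − 45.6000)²/45.6000 = 4.6746
  (42 − 32.4000)²/32.4000 = 2.8444
  (21 − 22.8000)²/22.8000 = 0.1421
  (6 − 12.8000)²/12.8000 = 3.6125
  (45 − 30.4000)²/30.4000 = 7.0118
  (12 − 21.6000)²/21.6000 = 4.2667
  (17 − 15.2000)²/15.2000 = 0.2132
χ² = 2.4083 + 4.6746 + 2.8444 + 0.1421 + 3.6125 + 7.0118 + 4.2667 + 0.2132 = 25.174
df = (2−1)(4−1) = 3. Since 25.174 > 6.251, reject the null hypothesis of independence at α = 0.1.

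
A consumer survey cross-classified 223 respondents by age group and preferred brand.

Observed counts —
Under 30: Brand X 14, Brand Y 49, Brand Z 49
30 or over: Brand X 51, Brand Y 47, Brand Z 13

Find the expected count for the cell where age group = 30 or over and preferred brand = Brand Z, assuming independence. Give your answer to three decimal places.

30.861

Row total (30 or over) = 111; column total (Brand Z) = 62; grand total N = 223.
Expected count = (row total × column total) / N = 111 × 62 / 223 = 30.861.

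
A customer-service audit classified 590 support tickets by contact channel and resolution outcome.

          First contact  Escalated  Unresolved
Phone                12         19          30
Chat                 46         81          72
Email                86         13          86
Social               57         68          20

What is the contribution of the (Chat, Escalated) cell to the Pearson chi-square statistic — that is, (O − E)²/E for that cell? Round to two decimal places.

Row total (Chat) = 199; column total (Escalated) = 181; N = 590.
Expected count E = 199 × 181 / 590 = 61.0492.
Contribution = (O − E)²/E = (81 − 61.0492)² / 61.0492 = 6.52.

6.52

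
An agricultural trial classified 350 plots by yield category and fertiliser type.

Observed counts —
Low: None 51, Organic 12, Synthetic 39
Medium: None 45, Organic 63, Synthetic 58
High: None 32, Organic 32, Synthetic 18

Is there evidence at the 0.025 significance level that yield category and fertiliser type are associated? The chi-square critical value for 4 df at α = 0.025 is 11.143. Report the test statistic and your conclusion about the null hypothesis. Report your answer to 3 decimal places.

29.989; reject H₀

Row totals: 102, 166, 82. Column totals: 128, 107, 115. Grand total N = 350.
Expected counts (row total × column total / N):
  Low, None: 102×128/350 = 37.3029
  Low, Organic: 102×107/350 = 31.1829
  Low, Synthetic: 102×115/350 = 33.5143
  Medium, None: 166×128/350 = 60.7086
  Medium, Organic: 166×107/350 = 50.7486
  Medium, Synthetic: 166×115/350 = 54.5429
  High, None: 82×128/350 = 29.9886
  High, Organic: 82×107/350 = 25.0686
  High, Synthetic: 82×115/350 = 26.9429
Contributions (O − E)²/E:
  (51 − 37.3029)²/37.3029 = 5.0294
  (12 − 31.1829)²/31.1829 = 11.8008
  (39 − 33.5143)²/33.5143 = 0.8979
  (45 − 60.7086)²/60.7086 = 4.0647
  (63 − 50.7486)²/50.7486 = 2.9577
  (58 − 54.5429)²/54.5429 = 0.2191
  (32 − 29.9886)²/29.9886 = 0.1349
  (32 − 25.0686)²/25.0686 = 1.9165
  (18 − 26.9429)²/26.9429 = 2.9683
χ² = 5.0294 + 11.8008 + 0.8979 + 4.0647 + 2.9577 + 0.2191 + 0.1349 + 1.9165 + 2.9683 = 29.989
df = (3−1)(3−1) = 4. Since 29.989 > 11.143, reject the null hypothesis of independence at α = 0.025.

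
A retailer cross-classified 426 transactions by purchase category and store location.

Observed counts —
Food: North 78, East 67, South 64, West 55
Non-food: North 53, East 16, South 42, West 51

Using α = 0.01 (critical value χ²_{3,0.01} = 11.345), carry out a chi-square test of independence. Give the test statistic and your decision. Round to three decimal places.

Row totals: 264, 162. Column totals: 131, 83, 106, 106. Grand total N = 426.
Expected counts (row total × column total / N):
  Food, North: 264×131/426 = 81.18310
  Food, East: 264×83/426 = 51.43662
  Food, South: 264×106/426 = 65.69014
  Food, West: 264×106/426 = 65.69014
  Non-food, North: 162×131/426 = 49.81690
  Non-food, East: 162×83/426 = 31.56338
  Non-food, South: 162×106/426 = 40.30986
  Non-food, West: 162×106/426 = 40.30986
Contributions (O − E)²/E:
  (78 − 81.18310)²/81.18310 = 0.1248
  (67 − 51.43662)²/51.43662 = 4.7091
  (64 − 65.69014)²/65.69014 = 0.0435
  (55 − 65.69014)²/65.69014 = 1.7397
  (53 − 49.81690)²/49.81690 = 0.2034
  (16 − 31.56338)²/31.56338 = 7.6740
  (42 − 40.30986)²/40.30986 = 0.0709
  (51 − 40.30986)²/40.30986 = 2.8350
χ² = 0.1248 + 4.7091 + 0.0435 + 1.7397 + 0.2034 + 7.6740 + 0.0709 + 2.8350 = 17.400
df = (2−1)(4−1) = 3. Since 17.400 > 11.345, reject the null hypothesis of independence at α = 0.01.

17.400; reject H₀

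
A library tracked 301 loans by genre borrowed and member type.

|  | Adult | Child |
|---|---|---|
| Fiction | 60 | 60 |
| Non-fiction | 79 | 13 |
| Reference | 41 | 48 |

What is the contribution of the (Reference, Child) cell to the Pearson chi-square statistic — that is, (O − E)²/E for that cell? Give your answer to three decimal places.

Row total (Reference) = 89; column total (Child) = 121; N = 301.
Expected count E = 89 × 121 / 301 = 35.7774.
Contribution = (O − E)²/E = (48 − 35.7774)² / 35.7774 = 4.176.

4.176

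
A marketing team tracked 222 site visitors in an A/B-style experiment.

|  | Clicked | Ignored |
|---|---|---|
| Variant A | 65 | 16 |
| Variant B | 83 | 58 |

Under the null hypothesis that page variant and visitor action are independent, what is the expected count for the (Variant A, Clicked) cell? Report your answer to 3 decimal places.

54.000

Row total (Variant A) = 81; column total (Clicked) = 148; grand total N = 222.
Expected count = (row total × column total) / N = 81 × 148 / 222 = 54.000.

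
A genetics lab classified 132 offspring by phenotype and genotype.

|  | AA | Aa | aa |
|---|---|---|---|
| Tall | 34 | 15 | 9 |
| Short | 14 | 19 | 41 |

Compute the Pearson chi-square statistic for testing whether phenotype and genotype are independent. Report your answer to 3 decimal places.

Row totals: 58, 74. Column totals: 48, 34, 50. Grand total N = 132.
Expected counts (row total × column total / N):
  Tall, AA: 58×48/132 = 21.0909
  Tall, Aa: 58×34/132 = 14.9394
  Tall, aa: 58×50/132 = 21.9697
  Short, AA: 74×48/132 = 26.9091
  Short, Aa: 74×34/132 = 19.0606
  Short, aa: 74×50/132 = 28.0303
Contributions (O − E)²/E:
  (34 − 21.0909)²/21.0909 = 7.9013
  (15 − 14.9394)²/14.9394 = 0.0002
  (9 − 21.9697)²/21.9697 = 7.6566
  (14 − 26.9091)²/26.9091 = 6.1929
  (19 − 19.0606)²/19.0606 = 0.0002
  (41 − 28.0303)²/28.0303 = 6.0011
χ² = 7.9013 + 0.0002 + 7.6566 + 6.1929 + 0.0002 + 6.0011 = 27.752

27.752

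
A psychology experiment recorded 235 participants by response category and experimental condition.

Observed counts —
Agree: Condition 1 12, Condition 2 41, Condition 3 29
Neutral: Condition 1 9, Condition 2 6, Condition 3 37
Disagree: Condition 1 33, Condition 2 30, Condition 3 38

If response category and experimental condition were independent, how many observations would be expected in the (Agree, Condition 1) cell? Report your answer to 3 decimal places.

18.843

Row total (Agree) = 82; column total (Condition 1) = 54; grand total N = 235.
Expected count = (row total × column total) / N = 82 × 54 / 235 = 18.843.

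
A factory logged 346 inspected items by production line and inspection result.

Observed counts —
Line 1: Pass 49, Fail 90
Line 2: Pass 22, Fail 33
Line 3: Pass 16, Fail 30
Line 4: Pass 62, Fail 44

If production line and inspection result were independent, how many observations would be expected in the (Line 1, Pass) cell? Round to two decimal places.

59.86

Row total (Line 1) = 139; column total (Pass) = 149; grand total N = 346.
Expected count = (row total × column total) / N = 139 × 149 / 346 = 59.86.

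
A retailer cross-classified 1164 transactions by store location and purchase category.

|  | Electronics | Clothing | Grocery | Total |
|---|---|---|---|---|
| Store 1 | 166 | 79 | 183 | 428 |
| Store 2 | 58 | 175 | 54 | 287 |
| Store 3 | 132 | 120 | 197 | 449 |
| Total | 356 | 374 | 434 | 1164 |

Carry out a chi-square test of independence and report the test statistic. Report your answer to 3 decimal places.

Grand total N = 1164.
Expected counts (row total × column total / N):
  Store 1, Electronics: 428×356/1164 = 130.9003
  Store 1, Clothing: 428×374/1164 = 137.5189
  Store 1, Grocery: 428×434/1164 = 159.5808
  Store 2, Electronics: 287×356/1164 = 87.7766
  Store 2, Clothing: 287×374/1164 = 92.2148
  Store 2, Grocery: 287×434/1164 = 107.0086
  Store 3, Electronics: 449×356/1164 = 137.3230
  Store 3, Clothing: 449×374/1164 = 144.2663
  Store 3, Grocery: 449×434/1164 = 167.4107
Contributions (O − E)²/E:
  (166 − 130.9003)²/130.9003 = 9.4117
  (79 − 137.5189)²/137.5189 = 24.9018
  (183 − 159.5808)²/159.5808 = 3.4369
  (58 − 87.7766)²/87.7766 = 10.1012
  (175 − 92.2148)²/92.2148 = 74.3198
  (54 − 107.0086)²/107.0086 = 26.2587
  (132 − 137.3230)²/137.3230 = 0.2063
  (120 − 144.2663)²/144.2663 = 4.0817
  (197 − 167.4107)²/167.4107 = 5.2298
χ² = 9.4117 + 24.9018 + 3.4369 + 10.1012 + 74.3198 + 26.2587 + 0.2063 + 4.0817 + 5.2298 = 157.948

157.948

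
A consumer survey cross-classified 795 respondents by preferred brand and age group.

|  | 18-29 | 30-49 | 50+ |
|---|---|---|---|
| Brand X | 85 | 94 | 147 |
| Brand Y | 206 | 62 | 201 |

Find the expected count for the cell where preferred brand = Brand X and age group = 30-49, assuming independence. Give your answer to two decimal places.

63.97

Row total (Brand X) = 326; column total (30-49) = 156; grand total N = 795.
Expected count = (row total × column total) / N = 326 × 156 / 795 = 63.97.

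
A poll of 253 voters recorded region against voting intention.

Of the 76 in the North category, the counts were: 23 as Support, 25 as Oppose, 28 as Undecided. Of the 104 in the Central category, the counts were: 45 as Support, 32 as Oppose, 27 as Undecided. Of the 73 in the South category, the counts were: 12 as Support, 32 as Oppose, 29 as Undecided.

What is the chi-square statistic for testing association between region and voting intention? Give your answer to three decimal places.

14.953

Row totals: 76, 104, 73. Column totals: 80, 89, 84. Grand total N = 253.
Expected counts (row total × column total / N):
  North, Support: 76×80/253 = 24.0316
  North, Oppose: 76×89/253 = 26.7352
  North, Undecided: 76×84/253 = 25.2332
  Central, Support: 104×80/253 = 32.8854
  Central, Oppose: 104×89/253 = 36.5850
  Central, Undecided: 104×84/253 = 34.5296
  South, Support: 73×80/253 = 23.0830
  South, Oppose: 73×89/253 = 25.6798
  South, Undecided: 73×84/253 = 24.2372
Contributions (O − E)²/E:
  (23 − 24.0316)²/24.0316 = 0.0443
  (25 − 26.7352)²/26.7352 = 0.1126
  (28 − 25.2332)²/25.2332 = 0.3034
  (45 − 32.8854)²/32.8854 = 4.4629
  (32 − 36.5850)²/36.5850 = 0.5746
  (27 − 34.5296)²/34.5296 = 1.6419
  (12 − 23.0830)²/23.0830 = 5.3214
  (32 − 25.6798)²/25.6798 = 1.5555
  (29 − 24.2372)²/24.2372 = 0.9359
χ² = 0.0443 + 0.1126 + 0.3034 + 4.4629 + 0.5746 + 1.6419 + 5.3214 + 1.5555 + 0.9359 = 14.953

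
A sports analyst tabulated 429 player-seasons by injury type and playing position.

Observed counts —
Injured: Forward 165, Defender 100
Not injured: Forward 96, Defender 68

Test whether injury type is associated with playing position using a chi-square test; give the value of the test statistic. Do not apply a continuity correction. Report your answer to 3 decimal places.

0.591

Row totals: 265, 164. Column totals: 261, 168. Grand total N = 429.
Expected counts (row total × column total / N):
  Injured, Forward: 265×261/429 = 161.2238
  Injured, Defender: 265×168/429 = 103.7762
  Not injured, Forward: 164×261/429 = 99.7762
  Not injured, Defender: 164×168/429 = 64.2238
Contributions (O − E)²/E:
  (165 − 161.2238)²/161.2238 = 0.0884
  (100 − 103.7762)²/103.7762 = 0.1374
  (96 − 99.7762)²/99.7762 = 0.1429
  (68 − 64.2238)²/64.2238 = 0.2220
χ² = 0.0884 + 0.1374 + 0.1429 + 0.2220 = 0.591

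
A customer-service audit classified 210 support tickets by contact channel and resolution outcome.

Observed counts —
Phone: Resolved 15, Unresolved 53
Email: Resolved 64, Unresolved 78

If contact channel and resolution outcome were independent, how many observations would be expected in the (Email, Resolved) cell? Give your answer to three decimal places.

53.419

Row total (Email) = 142; column total (Resolved) = 79; grand total N = 210.
Expected count = (row total × column total) / N = 142 × 79 / 210 = 53.419.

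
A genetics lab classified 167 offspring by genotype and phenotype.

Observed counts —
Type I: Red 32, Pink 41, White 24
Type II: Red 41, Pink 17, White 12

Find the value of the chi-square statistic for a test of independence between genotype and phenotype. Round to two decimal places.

10.96

Row totals: 97, 70. Column totals: 73, 58, 36. Grand total N = 167.
Expected counts (row total × column total / N):
  Type I, Red: 97×73/167 = 42.401
  Type I, Pink: 97×58/167 = 33.689
  Type I, White: 97×36/167 = 20.910
  Type II, Red: 70×73/167 = 30.599
  Type II, Pink: 70×58/167 = 24.311
  Type II, White: 70×36/167 = 15.090
Contributions (O − E)²/E:
  (32 − 42.401)²/42.401 = 2.5514
  (41 − 33.689)²/33.689 = 1.5866
  (24 − 20.910)²/20.910 = 0.4566
  (41 − 30.599)²/30.599 = 3.5354
  (17 − 24.311)²/24.311 = 2.1986
  (12 − 15.090)²/15.090 = 0.6327
χ² = 2.5514 + 1.5866 + 0.4566 + 3.5354 + 2.1986 + 0.6327 = 10.96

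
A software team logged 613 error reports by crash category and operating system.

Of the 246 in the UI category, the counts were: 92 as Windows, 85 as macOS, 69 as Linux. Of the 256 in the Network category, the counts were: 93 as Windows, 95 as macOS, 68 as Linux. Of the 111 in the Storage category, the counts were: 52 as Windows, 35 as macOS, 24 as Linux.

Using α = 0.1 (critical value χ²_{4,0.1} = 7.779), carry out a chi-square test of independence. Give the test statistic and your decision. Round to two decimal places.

4.32; fail to reject H₀

Row totals: 246, 256, 111. Column totals: 237, 215, 161. Grand total N = 613.
Expected counts (row total × column total / N):
  UI, Windows: 246×237/613 = 95.109
  UI, macOS: 246×215/613 = 86.281
  UI, Linux: 246×161/613 = 64.610
  Network, Windows: 256×237/613 = 98.976
  Network, macOS: 256×215/613 = 89.788
  Network, Linux: 256×161/613 = 67.237
  Storage, Windows: 111×237/613 = 42.915
  Storage, macOS: 111×215/613 = 38.931
  Storage, Linux: 111×161/613 = 29.153
Contributions (O − E)²/E:
  (92 − 95.109)²/95.109 = 0.1016
  (85 − 86.281)²/86.281 = 0.0190
  (69 − 64.610)²/64.610 = 0.2983
  (93 − 98.976)²/98.976 = 0.3608
  (95 − 89.788)²/89.788 = 0.3025
  (68 − 67.237)²/67.237 = 0.0087
  (52 − 42.915)²/42.915 = 1.9233
  (35 − 38.931)²/38.931 = 0.3969
  (24 − 29.153)²/29.153 = 0.9108
χ² = 0.1016 + 0.0190 + 0.2983 + 0.3608 + 0.3025 + 0.0087 + 1.9233 + 0.3969 + 0.9108 = 4.32
df = (3−1)(3−1) = 4. Since 4.32 < 7.779, fail to reject the null hypothesis of independence at α = 0.1.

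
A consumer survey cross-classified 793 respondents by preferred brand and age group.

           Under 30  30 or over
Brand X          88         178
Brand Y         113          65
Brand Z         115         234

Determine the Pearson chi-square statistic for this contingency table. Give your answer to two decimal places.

53.49

Row totals: 266, 178, 349. Column totals: 316, 477. Grand total N = 793.
Expected counts (row total × column total / N):
  Brand X, Under 30: 266×316/793 = 105.997
  Brand X, 30 or over: 266×477/793 = 160.003
  Brand Y, Under 30: 178×316/793 = 70.931
  Brand Y, 30 or over: 178×477/793 = 107.069
  Brand Z, Under 30: 349×316/793 = 139.072
  Brand Z, 30 or over: 349×477/793 = 209.928
Contributions (O − E)²/E:
  (88 − 105.997)²/105.997 = 3.0557
  (178 − 160.003)²/160.003 = 2.0243
  (113 − 70.931)²/70.931 = 24.9510
  (65 − 107.069)²/107.069 = 16.5295
  (115 − 139.072)²/139.072 = 4.1666
  (234 − 209.928)²/209.928 = 2.7603
χ² = 3.0557 + 2.0243 + 24.9510 + 16.5295 + 4.1666 + 2.7603 = 53.49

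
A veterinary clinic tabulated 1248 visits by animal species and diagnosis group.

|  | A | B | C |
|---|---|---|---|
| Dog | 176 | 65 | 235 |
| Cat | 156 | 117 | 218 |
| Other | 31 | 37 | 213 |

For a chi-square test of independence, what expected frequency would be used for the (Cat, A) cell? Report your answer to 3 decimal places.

142.815

Row total (Cat) = 491; column total (A) = 363; grand total N = 1248.
Expected count = (row total × column total) / N = 491 × 363 / 1248 = 142.815.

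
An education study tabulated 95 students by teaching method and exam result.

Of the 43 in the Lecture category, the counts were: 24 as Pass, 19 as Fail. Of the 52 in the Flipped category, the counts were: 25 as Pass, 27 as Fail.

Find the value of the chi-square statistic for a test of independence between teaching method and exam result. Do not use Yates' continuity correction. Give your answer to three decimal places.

0.564

Row totals: 43, 52. Column totals: 49, 46. Grand total N = 95.
Expected counts (row total × column total / N):
  Lecture, Pass: 43×49/95 = 22.1789
  Lecture, Fail: 43×46/95 = 20.8211
  Flipped, Pass: 52×49/95 = 26.8211
  Flipped, Fail: 52×46/95 = 25.1789
Contributions (O − E)²/E:
  (24 − 22.1789)²/22.1789 = 0.1495
  (19 − 20.8211)²/20.8211 = 0.1593
  (25 − 26.8211)²/26.8211 = 0.1236
  (27 − 25.1789)²/25.1789 = 0.1317
χ² = 0.1495 + 0.1593 + 0.1236 + 0.1317 = 0.564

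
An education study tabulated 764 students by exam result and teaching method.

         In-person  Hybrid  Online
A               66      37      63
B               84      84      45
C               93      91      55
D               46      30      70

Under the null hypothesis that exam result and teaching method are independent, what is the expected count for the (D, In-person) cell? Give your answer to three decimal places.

55.228

Row total (D) = 146; column total (In-person) = 289; grand total N = 764.
Expected count = (row total × column total) / N = 146 × 289 / 764 = 55.228.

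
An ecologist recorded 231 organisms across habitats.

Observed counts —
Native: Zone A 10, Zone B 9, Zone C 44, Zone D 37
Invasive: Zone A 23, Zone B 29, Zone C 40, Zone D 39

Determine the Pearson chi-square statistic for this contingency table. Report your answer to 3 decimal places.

Row totals: 100, 131. Column totals: 33, 38, 84, 76. Grand total N = 231.
Expected counts (row total × column total / N):
  Native, Zone A: 100×33/231 = 14.2857
  Native, Zone B: 100×38/231 = 16.4502
  Native, Zone C: 100×84/231 = 36.3636
  Native, Zone D: 100×76/231 = 32.9004
  Invasive, Zone A: 131×33/231 = 18.7143
  Invasive, Zone B: 131×38/231 = 21.5498
  Invasive, Zone C: 131×84/231 = 47.6364
  Invasive, Zone D: 131×76/231 = 43.0996
Contributions (O − E)²/E:
  (10 − 14.2857)²/14.2857 = 1.2857
  (9 − 16.4502)²/16.4502 = 3.3742
  (44 − 36.3636)²/36.3636 = 1.6037
  (37 − 32.9004)²/32.9004 = 0.5108
  (23 − 18.7143)²/18.7143 = 0.9815
  (29 − 21.5498)²/21.5498 = 2.5757
  (40 − 47.6364)²/47.6364 = 1.2242
  (39 − 43.0996)²/43.0996 = 0.3900
χ² = 1.2857 + 3.3742 + 1.6037 + 0.5108 + 0.9815 + 2.5757 + 1.2242 + 0.3900 = 11.946

11.946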